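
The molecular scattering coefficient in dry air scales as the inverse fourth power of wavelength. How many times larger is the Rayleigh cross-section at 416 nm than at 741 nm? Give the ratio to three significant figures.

Rayleigh scattering ∝ λ⁻⁴, so the ratio of coefficients is the inverse fourth power of the wavelength ratio.
σ(416)/σ(741) = (741/416)⁴ = (1.7812)⁴ = 10.07.

10.1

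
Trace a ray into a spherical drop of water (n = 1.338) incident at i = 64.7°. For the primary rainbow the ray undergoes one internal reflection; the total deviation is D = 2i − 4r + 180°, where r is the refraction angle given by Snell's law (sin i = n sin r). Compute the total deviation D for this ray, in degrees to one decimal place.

139.4°

sin r = sin 64.7° / 1.338 = 0.9041/1.338 = 0.6757; r = 42.51°.
D = 2·64.7° − 4·42.51° + 180° = 129.40° − 170.03° + 180° = 139.37°.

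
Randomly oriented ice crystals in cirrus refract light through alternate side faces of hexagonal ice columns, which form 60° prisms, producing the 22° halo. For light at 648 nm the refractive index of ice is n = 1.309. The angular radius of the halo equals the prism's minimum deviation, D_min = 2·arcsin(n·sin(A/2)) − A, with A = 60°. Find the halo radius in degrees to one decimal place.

n·sin(A/2) = 1.309 × sin 30° = 1.309 × 0.5000 = 0.6545.
D_min = 2·arcsin(0.6545) − 60° = 2 × 40.882° − 60° = 21.763°.

21.8°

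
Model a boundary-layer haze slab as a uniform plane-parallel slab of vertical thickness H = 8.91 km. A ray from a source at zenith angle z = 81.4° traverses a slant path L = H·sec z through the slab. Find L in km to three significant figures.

sec z = 1/cos 81.4° = 6.6874.
L = 8.91 × 6.6874 = 59.585 km.

59.6 km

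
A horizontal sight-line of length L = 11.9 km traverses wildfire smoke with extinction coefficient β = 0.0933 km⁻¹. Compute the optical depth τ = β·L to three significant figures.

τ = β·L = 0.0933 × 11.9 = 1.1103.

1.11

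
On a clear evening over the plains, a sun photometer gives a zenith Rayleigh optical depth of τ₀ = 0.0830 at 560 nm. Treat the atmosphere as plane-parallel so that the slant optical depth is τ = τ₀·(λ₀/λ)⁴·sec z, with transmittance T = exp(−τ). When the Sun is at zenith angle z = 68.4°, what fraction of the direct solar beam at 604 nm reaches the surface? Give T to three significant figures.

sec 68.4° = 2.7165.
τ = 0.0830 × (560/604)⁴ × 2.7165 = 0.0830 × 0.7389 × 2.7165 = 0.1666.
T = exp(−0.1666) = 0.8465.

0.847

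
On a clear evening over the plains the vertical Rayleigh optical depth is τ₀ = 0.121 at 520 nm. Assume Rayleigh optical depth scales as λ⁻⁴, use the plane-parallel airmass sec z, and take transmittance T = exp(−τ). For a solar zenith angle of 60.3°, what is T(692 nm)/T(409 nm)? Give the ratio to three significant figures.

1.75

Airmass: sec 60.3° = 2.0183.
τ(692 nm) = 0.121 × (520/692)⁴ × 2.0183 = 0.121 × 0.3189 × 2.0183 = 0.0779.
τ(409 nm) = 0.121 × (520/409)⁴ × 2.0183 = 0.121 × 2.6129 × 2.0183 = 0.6381.
T(692)/T(409) = exp(τ_B − τ_A) = exp(0.5602) = 1.7511.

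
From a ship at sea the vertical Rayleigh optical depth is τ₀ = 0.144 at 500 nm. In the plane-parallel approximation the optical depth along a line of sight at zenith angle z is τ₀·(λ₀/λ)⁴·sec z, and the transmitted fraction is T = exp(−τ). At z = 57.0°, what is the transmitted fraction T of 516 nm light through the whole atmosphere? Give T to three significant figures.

0.792

sec 57.0° = 1.8361.
τ = 0.144 × (500/516)⁴ × 1.8361 = 0.144 × 0.8816 × 1.8361 = 0.2331.
T = exp(−0.2331) = 0.7921.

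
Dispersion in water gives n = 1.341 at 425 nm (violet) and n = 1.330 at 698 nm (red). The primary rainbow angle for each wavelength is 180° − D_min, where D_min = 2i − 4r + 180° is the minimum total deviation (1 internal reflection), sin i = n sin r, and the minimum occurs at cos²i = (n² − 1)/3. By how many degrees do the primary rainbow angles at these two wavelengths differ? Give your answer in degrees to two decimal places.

1.59°

At 425 nm (n = 1.341): cos²i = 0.26609 → i = 58.946°, r = 39.705°, D_min = 139.071°, rainbow angle = 40.929°.
At 698 nm (n = 1.330): cos²i = 0.25630 → i = 59.585°, r = 40.422°, D_min = 137.484°, rainbow angle = 42.516°.
Angular width = |40.929° − 42.516°| = 1.588°.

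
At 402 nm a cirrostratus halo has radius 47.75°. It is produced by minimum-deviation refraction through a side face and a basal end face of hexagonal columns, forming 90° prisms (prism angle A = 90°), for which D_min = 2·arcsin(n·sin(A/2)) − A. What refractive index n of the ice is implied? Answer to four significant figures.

1.319

Rearranging: n = sin((D_min + A)/2) / sin(A/2).
(D_min + A)/2 = (47.75° + 90°)/2 = 68.875°.
n = sin 68.875° / sin 45° = 0.9328 / 0.7071 = 1.3192.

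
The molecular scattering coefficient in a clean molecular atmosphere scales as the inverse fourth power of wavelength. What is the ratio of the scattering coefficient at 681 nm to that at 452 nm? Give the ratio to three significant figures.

0.194

Rayleigh scattering ∝ λ⁻⁴, so the ratio of coefficients is the inverse fourth power of the wavelength ratio.
σ(681)/σ(452) = (452/681)⁴ = (0.6637)⁴ = 0.1941.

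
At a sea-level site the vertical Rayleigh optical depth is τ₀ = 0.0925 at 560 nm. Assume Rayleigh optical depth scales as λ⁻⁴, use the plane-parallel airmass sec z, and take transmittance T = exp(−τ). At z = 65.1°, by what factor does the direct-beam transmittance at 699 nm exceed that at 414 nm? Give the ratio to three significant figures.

Airmass: sec 65.1° = 2.3751.
τ(699 nm) = 0.0925 × (560/699)⁴ × 2.3751 = 0.0925 × 0.4119 × 2.3751 = 0.0905.
τ(414 nm) = 0.0925 × (560/414)⁴ × 2.3751 = 0.0925 × 3.3477 × 2.3751 = 0.7355.
T(699)/T(414) = exp(τ_B − τ_A) = exp(0.6450) = 1.9060.

1.91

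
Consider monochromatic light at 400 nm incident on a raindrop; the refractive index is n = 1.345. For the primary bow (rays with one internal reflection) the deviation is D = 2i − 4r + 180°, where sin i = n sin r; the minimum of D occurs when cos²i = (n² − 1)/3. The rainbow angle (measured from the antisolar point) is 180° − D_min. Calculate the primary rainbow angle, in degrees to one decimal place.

40.4°

cos²i = (1.80902 − 1)/3 = 0.26967; i = arccos(0.51930) = 58.715°.
sin r = sin 58.715°/1.345 = 0.63538; r = 39.448°.
D_min = 2·58.715° − 4·39.448° + 180° = 139.635°.
Rainbow angle = 180° − D_min = 40.365°.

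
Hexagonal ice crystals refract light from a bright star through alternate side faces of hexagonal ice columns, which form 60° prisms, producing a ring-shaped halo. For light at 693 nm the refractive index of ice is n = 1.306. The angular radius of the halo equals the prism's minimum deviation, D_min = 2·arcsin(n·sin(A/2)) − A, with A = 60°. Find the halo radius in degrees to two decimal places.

n·sin(A/2) = 1.306 × sin 30° = 1.306 × 0.5000 = 0.6530.
D_min = 2·arcsin(0.6530) − 60° = 2 × 40.768° − 60° = 21.536°.

21.54°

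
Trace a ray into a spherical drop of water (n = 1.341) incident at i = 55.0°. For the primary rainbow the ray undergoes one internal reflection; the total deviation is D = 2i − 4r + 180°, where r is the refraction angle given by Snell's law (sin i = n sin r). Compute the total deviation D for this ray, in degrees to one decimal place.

sin r = sin 55.0° / 1.341 = 0.8192/1.341 = 0.6109; r = 37.65°.
D = 2·55.0° − 4·37.65° + 180° = 110.00° − 150.60° + 180° = 139.40°.

139.4°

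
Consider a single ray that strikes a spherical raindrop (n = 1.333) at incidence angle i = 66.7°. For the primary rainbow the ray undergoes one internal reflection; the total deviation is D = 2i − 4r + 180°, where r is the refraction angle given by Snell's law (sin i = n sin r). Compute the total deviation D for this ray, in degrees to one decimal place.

139.2°

sin r = sin 66.7° / 1.333 = 0.9184/1.333 = 0.6890; r = 43.55°.
D = 2·66.7° − 4·43.55° + 180° = 133.40° − 174.21° + 180° = 139.19°.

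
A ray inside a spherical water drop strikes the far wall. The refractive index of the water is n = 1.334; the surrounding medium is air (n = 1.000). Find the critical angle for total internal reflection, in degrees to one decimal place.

48.6°

sin θ_c = n_air / n = 1.000 / 1.334 = 0.7496.
θ_c = arcsin(0.7496) = 48.56°.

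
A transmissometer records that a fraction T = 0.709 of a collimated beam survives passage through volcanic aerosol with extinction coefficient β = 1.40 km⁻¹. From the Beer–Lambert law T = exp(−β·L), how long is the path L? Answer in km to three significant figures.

Beer–Lambert: T = exp(−βL) ⇒ L = −ln(T)/β = −ln(0.709)/1.40 = 0.3439/1.40 = 0.2456 km.

0.246 km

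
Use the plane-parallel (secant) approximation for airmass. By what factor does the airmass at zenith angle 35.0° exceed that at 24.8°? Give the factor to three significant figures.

X(35.0°)/X(24.8°) = sec 35.0° / sec 24.8° = cos 24.8° / cos 35.0° = 0.9078/0.8192 = 1.1082.

1.11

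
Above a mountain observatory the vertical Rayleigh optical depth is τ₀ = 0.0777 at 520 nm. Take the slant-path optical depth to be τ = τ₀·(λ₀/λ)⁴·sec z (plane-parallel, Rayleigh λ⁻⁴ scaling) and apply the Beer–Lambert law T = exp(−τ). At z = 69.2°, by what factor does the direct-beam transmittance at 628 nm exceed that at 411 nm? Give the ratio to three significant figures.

1.58

Airmass: sec 69.2° = 2.8161.
τ(628 nm) = 0.0777 × (520/628)⁴ × 2.8161 = 0.0777 × 0.4701 × 2.8161 = 0.1029.
τ(411 nm) = 0.0777 × (520/411)⁴ × 2.8161 = 0.0777 × 2.5624 × 2.8161 = 0.5607.
T(628)/T(411) = exp(τ_B − τ_A) = exp(0.4578) = 1.5806.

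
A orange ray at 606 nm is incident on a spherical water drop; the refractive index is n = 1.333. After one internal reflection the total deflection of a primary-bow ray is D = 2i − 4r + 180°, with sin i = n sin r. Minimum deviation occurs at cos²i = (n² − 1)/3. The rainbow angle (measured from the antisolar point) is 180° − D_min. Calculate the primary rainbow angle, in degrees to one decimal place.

cos²i = (1.77689 − 1)/3 = 0.25896; i = arccos(0.50888) = 59.410°.
sin r = sin 59.410°/1.333 = 0.64579; r = 40.225°.
D_min = 2·59.410° − 4·40.225° + 180° = 137.922°.
Rainbow angle = 180° − D_min = 42.078°.

42.1°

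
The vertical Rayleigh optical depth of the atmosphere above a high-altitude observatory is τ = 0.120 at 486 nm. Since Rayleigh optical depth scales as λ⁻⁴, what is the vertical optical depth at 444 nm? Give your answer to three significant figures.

0.172

τ(444 nm) = τ(486 nm) × (486/444)⁴ = 0.120 × (1.0946)⁴ = 0.120 × 1.4355 = 0.1723.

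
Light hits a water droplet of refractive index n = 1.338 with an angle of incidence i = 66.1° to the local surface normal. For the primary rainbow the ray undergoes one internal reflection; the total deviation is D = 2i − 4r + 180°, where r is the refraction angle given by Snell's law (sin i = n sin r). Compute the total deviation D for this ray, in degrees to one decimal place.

sin r = sin 66.1° / 1.338 = 0.9143/1.338 = 0.6833; r = 43.10°.
D = 2·66.1° − 4·43.10° + 180° = 132.20° − 172.41° + 180° = 139.79°.

139.8°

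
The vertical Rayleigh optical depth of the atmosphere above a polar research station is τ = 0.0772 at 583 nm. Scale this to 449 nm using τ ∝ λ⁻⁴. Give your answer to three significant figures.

τ(449 nm) = τ(583 nm) × (583/449)⁴ = 0.0772 × (1.2984)⁴ = 0.0772 × 2.8424 = 0.2194.

0.219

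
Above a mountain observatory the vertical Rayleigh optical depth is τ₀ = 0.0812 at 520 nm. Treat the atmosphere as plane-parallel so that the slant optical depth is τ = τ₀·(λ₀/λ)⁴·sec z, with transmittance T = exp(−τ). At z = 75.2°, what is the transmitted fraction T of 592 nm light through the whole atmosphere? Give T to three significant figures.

sec 75.2° = 3.9147.
τ = 0.0812 × (520/592)⁴ × 3.9147 = 0.0812 × 0.5953 × 3.9147 = 0.1892.
T = exp(−0.1892) = 0.8276.

0.828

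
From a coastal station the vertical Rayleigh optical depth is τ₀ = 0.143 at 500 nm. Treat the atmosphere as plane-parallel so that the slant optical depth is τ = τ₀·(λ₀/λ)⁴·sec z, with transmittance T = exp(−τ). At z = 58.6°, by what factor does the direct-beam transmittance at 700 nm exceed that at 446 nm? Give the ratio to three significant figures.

1.44

Airmass: sec 58.6° = 1.9194.
τ(700 nm) = 0.143 × (500/700)⁴ × 1.9194 = 0.143 × 0.2603 × 1.9194 = 0.0714.
τ(446 nm) = 0.143 × (500/446)⁴ × 1.9194 = 0.143 × 1.5796 × 1.9194 = 0.4335.
T(700)/T(446) = exp(τ_B − τ_A) = exp(0.3621) = 1.4363.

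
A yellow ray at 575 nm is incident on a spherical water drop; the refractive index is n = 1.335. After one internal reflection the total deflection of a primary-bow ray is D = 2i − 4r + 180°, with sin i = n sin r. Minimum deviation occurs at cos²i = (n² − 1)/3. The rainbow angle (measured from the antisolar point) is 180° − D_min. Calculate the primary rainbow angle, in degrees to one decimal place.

41.8°

cos²i = (1.78222 − 1)/3 = 0.26074; i = arccos(0.51063) = 59.294°.
sin r = sin 59.294°/1.335 = 0.64405; r = 40.094°.
D_min = 2·59.294° − 4·40.094° + 180° = 138.212°.
Rainbow angle = 180° − D_min = 41.788°.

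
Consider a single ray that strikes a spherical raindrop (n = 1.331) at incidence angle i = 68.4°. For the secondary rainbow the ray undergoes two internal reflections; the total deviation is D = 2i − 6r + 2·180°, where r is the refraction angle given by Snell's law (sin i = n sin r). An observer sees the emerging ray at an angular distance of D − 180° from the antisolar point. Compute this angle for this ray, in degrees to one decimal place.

sin r = sin 68.4° / 1.331 = 0.9298/1.331 = 0.6986; r = 44.31°.
D = 2·68.4° − 6·44.31° + 2·180° = 136.80° − 265.87° + 360° = 230.93°.
Angle from antisolar point = D − 180° = 50.93°.

50.9°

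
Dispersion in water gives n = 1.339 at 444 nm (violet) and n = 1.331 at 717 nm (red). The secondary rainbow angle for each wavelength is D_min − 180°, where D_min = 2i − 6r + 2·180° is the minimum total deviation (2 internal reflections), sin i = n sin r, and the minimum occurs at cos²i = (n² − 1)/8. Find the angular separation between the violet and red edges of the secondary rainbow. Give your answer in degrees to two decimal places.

At 444 nm (n = 1.339): cos²i = 0.09912 → i = 71.650°, r = 45.141°, D_min = 232.451°, rainbow angle = 52.451°.
At 717 nm (n = 1.331): cos²i = 0.09645 → i = 71.907°, r = 45.575°, D_min = 230.365°, rainbow angle = 50.365°.
Angular width = |52.451° − 50.365°| = 2.086°.

2.09°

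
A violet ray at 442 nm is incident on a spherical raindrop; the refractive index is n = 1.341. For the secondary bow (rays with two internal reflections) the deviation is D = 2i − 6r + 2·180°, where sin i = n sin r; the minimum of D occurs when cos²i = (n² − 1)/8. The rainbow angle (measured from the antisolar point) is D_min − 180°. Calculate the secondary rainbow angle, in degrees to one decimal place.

53.0°

cos²i = (1.79828 − 1)/8 = 0.09979; i = arccos(0.31589) = 71.586°.
sin r = sin 71.586°/1.341 = 0.70753; r = 45.034°.
D_min = 2·71.586° − 6·45.034° + 360° = 232.966°.
Rainbow angle = D_min − 180° = 52.966°.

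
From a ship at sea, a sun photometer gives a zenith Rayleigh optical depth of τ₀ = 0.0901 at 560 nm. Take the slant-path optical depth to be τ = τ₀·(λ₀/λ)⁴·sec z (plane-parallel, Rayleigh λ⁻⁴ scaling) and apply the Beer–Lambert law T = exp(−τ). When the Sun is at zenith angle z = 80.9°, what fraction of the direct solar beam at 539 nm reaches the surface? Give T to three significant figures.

sec 80.9° = 6.3228.
τ = 0.0901 × (560/539)⁴ × 6.3228 = 0.0901 × 1.1652 × 6.3228 = 0.6638.
T = exp(−0.6638) = 0.5149.

0.515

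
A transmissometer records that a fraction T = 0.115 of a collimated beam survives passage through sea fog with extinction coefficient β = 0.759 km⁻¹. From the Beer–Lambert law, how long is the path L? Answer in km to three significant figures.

2.85 km

Beer–Lambert: T = exp(−βL) ⇒ L = −ln(T)/β = −ln(0.115)/0.759 = 2.1628/0.759 = 2.85 km.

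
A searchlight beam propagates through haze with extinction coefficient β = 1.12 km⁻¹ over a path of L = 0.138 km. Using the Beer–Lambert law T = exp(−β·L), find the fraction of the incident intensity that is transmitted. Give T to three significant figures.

τ = β·L = 1.12 × 0.138 = 0.1546.
T = exp(−0.1546) = 0.8568.

0.857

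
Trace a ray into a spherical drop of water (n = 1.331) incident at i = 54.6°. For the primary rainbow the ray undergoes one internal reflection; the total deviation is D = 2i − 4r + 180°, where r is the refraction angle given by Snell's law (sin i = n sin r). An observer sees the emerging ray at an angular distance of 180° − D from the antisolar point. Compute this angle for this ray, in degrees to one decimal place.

41.9°

sin r = sin 54.6° / 1.331 = 0.8151/1.331 = 0.6124; r = 37.76°.
D = 2·54.6° − 4·37.76° + 180° = 109.20° − 151.06° + 180° = 138.14°.
Angle from antisolar point = 180° − D = 41.86°.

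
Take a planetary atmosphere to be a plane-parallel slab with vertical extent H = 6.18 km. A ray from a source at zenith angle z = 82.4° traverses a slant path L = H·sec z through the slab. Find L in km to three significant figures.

sec z = 1/cos 82.4° = 7.5611.
L = 6.18 × 7.5611 = 46.727 km.

46.7 km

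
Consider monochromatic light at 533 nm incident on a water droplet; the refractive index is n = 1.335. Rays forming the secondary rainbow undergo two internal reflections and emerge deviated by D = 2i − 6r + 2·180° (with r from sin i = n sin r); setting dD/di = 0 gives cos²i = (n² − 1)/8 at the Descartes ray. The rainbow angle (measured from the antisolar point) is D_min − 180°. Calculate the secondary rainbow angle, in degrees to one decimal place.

51.4°

cos²i = (1.78222 − 1)/8 = 0.09778; i = arccos(0.31269) = 71.778°.
sin r = sin 71.778°/1.335 = 0.71150; r = 45.357°.
D_min = 2·71.778° − 6·45.357° + 360° = 231.414°.
Rainbow angle = D_min − 180° = 51.414°.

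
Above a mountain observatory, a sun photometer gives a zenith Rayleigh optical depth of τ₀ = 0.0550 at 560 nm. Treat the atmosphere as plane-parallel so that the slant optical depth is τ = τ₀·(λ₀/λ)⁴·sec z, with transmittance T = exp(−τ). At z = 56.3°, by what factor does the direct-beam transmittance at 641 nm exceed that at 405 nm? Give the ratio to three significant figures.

1.36

Airmass: sec 56.3° = 1.8023.
τ(641 nm) = 0.0550 × (560/641)⁴ × 1.8023 = 0.0550 × 0.5825 × 1.8023 = 0.0577.
τ(405 nm) = 0.0550 × (560/405)⁴ × 1.8023 = 0.0550 × 3.6554 × 1.8023 = 0.3623.
T(641)/T(405) = exp(τ_B − τ_A) = exp(0.3046) = 1.3561.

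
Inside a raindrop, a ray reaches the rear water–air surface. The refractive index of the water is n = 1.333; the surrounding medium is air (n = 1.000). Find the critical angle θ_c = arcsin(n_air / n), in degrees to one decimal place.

sin θ_c = n_air / n = 1.000 / 1.333 = 0.7502.
θ_c = arcsin(0.7502) = 48.61°.

48.6°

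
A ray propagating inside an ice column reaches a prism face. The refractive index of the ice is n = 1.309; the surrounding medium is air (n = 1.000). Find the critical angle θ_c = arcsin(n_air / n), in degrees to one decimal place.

49.8°

sin θ_c = n_air / n = 1.000 / 1.309 = 0.7639.
θ_c = arcsin(0.7639) = 49.81°.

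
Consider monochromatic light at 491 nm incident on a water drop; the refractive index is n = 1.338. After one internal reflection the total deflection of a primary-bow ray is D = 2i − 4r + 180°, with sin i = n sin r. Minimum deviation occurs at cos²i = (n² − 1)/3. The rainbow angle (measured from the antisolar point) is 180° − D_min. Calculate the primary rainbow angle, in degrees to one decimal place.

cos²i = (1.79024 − 1)/3 = 0.26341; i = arccos(0.51324) = 59.120°.
sin r = sin 59.120°/1.338 = 0.64144; r = 39.899°.
D_min = 2·59.120° − 4·39.899° + 180° = 138.643°.
Rainbow angle = 180° − D_min = 41.357°.

41.4°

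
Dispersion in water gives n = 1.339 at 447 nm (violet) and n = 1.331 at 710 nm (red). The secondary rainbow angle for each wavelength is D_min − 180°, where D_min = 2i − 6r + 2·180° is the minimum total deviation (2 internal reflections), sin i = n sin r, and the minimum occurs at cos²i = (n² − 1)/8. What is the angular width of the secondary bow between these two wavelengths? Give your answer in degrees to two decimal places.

2.09°

At 447 nm (n = 1.339): cos²i = 0.09912 → i = 71.650°, r = 45.141°, D_min = 232.451°, rainbow angle = 52.451°.
At 710 nm (n = 1.331): cos²i = 0.09645 → i = 71.907°, r = 45.575°, D_min = 230.365°, rainbow angle = 50.365°.
Angular width = |52.451° − 50.365°| = 2.086°.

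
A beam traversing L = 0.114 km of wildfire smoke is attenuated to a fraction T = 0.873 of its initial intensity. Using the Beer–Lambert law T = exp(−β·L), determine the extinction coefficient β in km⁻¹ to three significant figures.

1.19 km⁻¹

Beer–Lambert: T = exp(−βL) ⇒ β = −ln(T)/L = −ln(0.873)/0.114 = 0.1358/0.114 = 1.191 km⁻¹.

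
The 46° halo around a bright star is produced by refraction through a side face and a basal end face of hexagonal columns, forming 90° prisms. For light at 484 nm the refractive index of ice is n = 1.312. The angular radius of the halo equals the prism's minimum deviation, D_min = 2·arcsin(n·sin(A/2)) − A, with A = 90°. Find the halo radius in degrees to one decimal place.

46.2°

n·sin(A/2) = 1.312 × sin 45° = 1.312 × 0.7071 = 0.9277.
D_min = 2·arcsin(0.9277) − 90° = 2 × 68.083° − 90° = 46.166°.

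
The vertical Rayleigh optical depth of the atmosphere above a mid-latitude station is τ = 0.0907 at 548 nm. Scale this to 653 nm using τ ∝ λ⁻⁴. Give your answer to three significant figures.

0.0450

τ(653 nm) = τ(548 nm) × (548/653)⁴ = 0.0907 × (0.8392)⁴ = 0.0907 × 0.4960 = 0.0450.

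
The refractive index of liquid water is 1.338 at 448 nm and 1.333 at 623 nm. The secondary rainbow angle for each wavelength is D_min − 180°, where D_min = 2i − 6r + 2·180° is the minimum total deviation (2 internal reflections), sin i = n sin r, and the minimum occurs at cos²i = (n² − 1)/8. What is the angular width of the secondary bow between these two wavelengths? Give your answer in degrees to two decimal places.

1.30°

At 448 nm (n = 1.338): cos²i = 0.09878 → i = 71.682°, r = 45.195°, D_min = 232.193°, rainbow angle = 52.193°.
At 623 nm (n = 1.333): cos²i = 0.09711 → i = 71.843°, r = 45.466°, D_min = 230.891°, rainbow angle = 50.891°.
Angular width = |52.193° − 50.891°| = 1.302°.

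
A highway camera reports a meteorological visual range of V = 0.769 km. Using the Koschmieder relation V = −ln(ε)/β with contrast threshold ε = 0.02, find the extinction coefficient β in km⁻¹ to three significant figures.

β = −ln(0.02) / V = 3.912 / 0.769 = 5.0872 km⁻¹.

5.09 km⁻¹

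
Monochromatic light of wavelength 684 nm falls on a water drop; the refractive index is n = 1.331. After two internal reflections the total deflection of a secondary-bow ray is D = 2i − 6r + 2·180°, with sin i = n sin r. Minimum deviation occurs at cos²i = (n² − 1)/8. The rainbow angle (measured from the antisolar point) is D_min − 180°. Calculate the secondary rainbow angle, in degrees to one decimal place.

cos²i = (1.77156 − 1)/8 = 0.09645; i = arccos(0.31056) = 71.907°.
sin r = sin 71.907°/1.331 = 0.71417; r = 45.575°.
D_min = 2·71.907° − 6·45.575° + 360° = 230.365°.
Rainbow angle = D_min − 180° = 50.365°.

50.4°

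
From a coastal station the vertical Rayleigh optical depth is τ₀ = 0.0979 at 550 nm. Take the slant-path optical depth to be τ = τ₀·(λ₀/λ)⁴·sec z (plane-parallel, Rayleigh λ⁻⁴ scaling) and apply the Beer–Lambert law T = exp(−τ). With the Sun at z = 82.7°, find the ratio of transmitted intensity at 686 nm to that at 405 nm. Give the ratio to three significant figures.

Airmass: sec 82.7° = 7.8700.
τ(686 nm) = 0.0979 × (550/686)⁴ × 7.8700 = 0.0979 × 0.4132 × 7.8700 = 0.3184.
τ(405 nm) = 0.0979 × (550/405)⁴ × 7.8700 = 0.0979 × 3.4012 × 7.8700 = 2.6205.
T(686)/T(405) = exp(τ_B − τ_A) = exp(2.3022) = 9.9959.

10.00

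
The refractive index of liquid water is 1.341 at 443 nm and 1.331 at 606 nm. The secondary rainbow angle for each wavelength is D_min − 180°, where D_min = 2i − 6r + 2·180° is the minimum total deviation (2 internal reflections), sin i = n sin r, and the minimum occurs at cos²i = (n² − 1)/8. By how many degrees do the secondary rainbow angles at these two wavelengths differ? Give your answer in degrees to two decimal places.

At 443 nm (n = 1.341): cos²i = 0.09979 → i = 71.586°, r = 45.034°, D_min = 232.966°, rainbow angle = 52.966°.
At 606 nm (n = 1.331): cos²i = 0.09645 → i = 71.907°, r = 45.575°, D_min = 230.365°, rainbow angle = 50.365°.
Angular width = |52.966° − 50.365°| = 2.601°.

2.60°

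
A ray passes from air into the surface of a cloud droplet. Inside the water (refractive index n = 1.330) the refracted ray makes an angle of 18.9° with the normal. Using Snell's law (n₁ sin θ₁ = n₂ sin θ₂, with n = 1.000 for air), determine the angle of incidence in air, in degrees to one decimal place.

Snell: sin θ_i = n · sin θ_r = 1.330 × sin 18.9° = 1.330 × 0.3239 = 0.4308.
θ_i = arcsin(0.4308) = 25.52°.

25.5°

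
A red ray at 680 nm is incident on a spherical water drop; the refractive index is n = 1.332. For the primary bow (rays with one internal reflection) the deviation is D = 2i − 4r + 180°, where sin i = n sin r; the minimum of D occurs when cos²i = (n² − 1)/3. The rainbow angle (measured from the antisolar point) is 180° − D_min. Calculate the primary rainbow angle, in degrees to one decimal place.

42.2°

cos²i = (1.77422 − 1)/3 = 0.25807; i = arccos(0.50801) = 59.469°.
sin r = sin 59.469°/1.332 = 0.64666; r = 40.290°.
D_min = 2·59.469° − 4·40.290° + 180° = 137.776°.
Rainbow angle = 180° − D_min = 42.224°.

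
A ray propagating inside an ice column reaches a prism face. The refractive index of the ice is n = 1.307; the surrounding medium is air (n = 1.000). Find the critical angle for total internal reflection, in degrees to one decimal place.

sin θ_c = n_air / n = 1.000 / 1.307 = 0.7651.
θ_c = arcsin(0.7651) = 49.92°.

49.9°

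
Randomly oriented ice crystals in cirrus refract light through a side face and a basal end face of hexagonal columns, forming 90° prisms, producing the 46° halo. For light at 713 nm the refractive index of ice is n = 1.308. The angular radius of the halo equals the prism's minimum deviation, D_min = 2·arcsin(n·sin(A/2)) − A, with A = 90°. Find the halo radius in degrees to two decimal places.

n·sin(A/2) = 1.308 × sin 45° = 1.308 × 0.7071 = 0.9249.
D_min = 2·arcsin(0.9249) − 90° = 2 × 67.653° − 90° = 45.305°.

45.31°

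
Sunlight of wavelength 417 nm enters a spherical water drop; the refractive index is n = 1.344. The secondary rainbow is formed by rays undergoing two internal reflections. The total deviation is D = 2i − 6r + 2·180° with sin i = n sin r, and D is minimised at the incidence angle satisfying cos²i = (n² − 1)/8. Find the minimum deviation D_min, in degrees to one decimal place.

233.7°

cos²i = (1.80634 − 1)/8 = 0.10079; i = arccos(0.31748) = 71.490°.
sin r = sin 71.490°/1.344 = 0.70555; r = 44.874°.
D_min = 2·71.490° − 6·44.874° + 360° = 233.733°.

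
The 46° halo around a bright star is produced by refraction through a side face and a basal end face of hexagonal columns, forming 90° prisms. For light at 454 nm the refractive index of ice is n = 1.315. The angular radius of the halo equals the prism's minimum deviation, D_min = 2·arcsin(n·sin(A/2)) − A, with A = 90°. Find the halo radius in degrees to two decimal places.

46.82°

n·sin(A/2) = 1.315 × sin 45° = 1.315 × 0.7071 = 0.9298.
D_min = 2·arcsin(0.9298) − 90° = 2 × 68.411° − 90° = 46.821°.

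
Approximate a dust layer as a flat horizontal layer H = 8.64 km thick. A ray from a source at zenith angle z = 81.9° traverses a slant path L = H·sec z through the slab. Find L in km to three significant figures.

sec z = 1/cos 81.9° = 7.0972.
L = 8.64 × 7.0972 = 61.320 km.

61.3 km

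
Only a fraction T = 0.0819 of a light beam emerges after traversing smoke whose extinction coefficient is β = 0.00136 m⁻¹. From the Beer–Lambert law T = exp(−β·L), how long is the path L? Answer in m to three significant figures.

1840 m

Beer–Lambert: T = exp(−βL) ⇒ L = −ln(T)/β = −ln(0.0819)/0.00136 = 2.5023/0.00136 = 1840 m.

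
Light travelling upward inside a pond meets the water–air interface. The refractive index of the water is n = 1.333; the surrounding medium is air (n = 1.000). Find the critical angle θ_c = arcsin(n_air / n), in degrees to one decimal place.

sin θ_c = n_air / n = 1.000 / 1.333 = 0.7502.
θ_c = arcsin(0.7502) = 48.61°.

48.6°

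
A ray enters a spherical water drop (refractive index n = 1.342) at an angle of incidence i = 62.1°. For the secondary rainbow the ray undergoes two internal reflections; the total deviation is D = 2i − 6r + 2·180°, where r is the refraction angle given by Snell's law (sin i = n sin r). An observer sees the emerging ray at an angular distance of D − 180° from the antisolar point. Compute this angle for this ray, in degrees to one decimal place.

sin r = sin 62.1° / 1.342 = 0.8838/1.342 = 0.6585; r = 41.19°.
D = 2·62.1° − 6·41.19° + 2·180° = 124.20° − 247.13° + 360° = 237.07°.
Angle from antisolar point = D − 180° = 57.07°.

57.1°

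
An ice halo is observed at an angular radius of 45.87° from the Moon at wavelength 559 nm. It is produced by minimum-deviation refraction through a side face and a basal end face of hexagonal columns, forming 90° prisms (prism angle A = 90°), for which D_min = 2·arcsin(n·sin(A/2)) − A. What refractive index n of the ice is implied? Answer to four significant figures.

1.311

Rearranging: n = sin((D_min + A)/2) / sin(A/2).
(D_min + A)/2 = (45.87° + 90°)/2 = 67.935°.
n = sin 67.935° / sin 45° = 0.9268 / 0.7071 = 1.3106.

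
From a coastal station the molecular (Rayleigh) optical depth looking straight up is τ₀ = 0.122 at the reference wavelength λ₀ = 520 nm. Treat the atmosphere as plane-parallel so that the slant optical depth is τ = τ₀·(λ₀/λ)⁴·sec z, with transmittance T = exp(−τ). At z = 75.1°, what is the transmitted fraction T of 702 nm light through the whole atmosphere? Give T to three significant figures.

sec 75.1° = 3.8890.
τ = 0.122 × (520/702)⁴ × 3.8890 = 0.122 × 0.3011 × 3.8890 = 0.1428.
T = exp(−0.1428) = 0.8669.

0.867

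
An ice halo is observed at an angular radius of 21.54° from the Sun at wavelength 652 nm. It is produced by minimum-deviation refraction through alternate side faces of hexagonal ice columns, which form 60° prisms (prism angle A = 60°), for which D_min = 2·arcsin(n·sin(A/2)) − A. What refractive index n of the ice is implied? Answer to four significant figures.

1.306

Rearranging: n = sin((D_min + A)/2) / sin(A/2).
(D_min + A)/2 = (21.54° + 60°)/2 = 40.770°.
n = sin 40.770° / sin 30° = 0.6530 / 0.5000 = 1.3060.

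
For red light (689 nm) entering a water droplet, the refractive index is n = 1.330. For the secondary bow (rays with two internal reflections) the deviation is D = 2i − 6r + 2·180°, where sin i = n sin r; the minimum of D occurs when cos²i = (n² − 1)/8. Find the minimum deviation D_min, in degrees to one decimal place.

cos²i = (1.76890 − 1)/8 = 0.09611; i = arccos(0.31002) = 71.940°.
sin r = sin 71.940°/1.330 = 0.71483; r = 45.630°.
D_min = 2·71.940° − 6·45.630° + 360° = 230.101°.

230.1°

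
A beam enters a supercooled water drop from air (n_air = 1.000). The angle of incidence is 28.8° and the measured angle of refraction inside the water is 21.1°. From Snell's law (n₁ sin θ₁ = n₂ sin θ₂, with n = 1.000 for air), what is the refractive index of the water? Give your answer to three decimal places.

1.338

n = sin θ_i / sin θ_r = sin 28.8° / sin 21.1° = 0.4818 / 0.3600 = 1.3382.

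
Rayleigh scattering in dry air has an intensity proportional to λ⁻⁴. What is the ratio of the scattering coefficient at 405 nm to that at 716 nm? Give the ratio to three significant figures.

Rayleigh scattering ∝ λ⁻⁴, so the ratio of coefficients is the inverse fourth power of the wavelength ratio.
σ(405)/σ(716) = (716/405)⁴ = (1.7679)⁴ = 9.769.

9.77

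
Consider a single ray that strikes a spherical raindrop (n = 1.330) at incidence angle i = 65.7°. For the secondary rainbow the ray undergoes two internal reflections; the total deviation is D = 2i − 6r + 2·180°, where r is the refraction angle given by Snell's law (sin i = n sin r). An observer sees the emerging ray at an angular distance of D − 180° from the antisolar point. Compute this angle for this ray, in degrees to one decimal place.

51.9°

sin r = sin 65.7° / 1.330 = 0.9114/1.330 = 0.6853; r = 43.26°.
D = 2·65.7° − 6·43.26° + 2·180° = 131.40° − 259.54° + 360° = 231.86°.
Angle from antisolar point = D − 180° = 51.86°.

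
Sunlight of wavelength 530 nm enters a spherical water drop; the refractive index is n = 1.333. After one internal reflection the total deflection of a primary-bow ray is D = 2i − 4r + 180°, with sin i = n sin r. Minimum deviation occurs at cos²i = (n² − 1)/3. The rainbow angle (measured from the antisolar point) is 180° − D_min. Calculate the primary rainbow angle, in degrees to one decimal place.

42.1°

cos²i = (1.77689 − 1)/3 = 0.25896; i = arccos(0.50888) = 59.410°.
sin r = sin 59.410°/1.333 = 0.64579; r = 40.225°.
D_min = 2·59.410° − 4·40.225° + 180° = 137.922°.
Rainbow angle = 180° − D_min = 42.078°.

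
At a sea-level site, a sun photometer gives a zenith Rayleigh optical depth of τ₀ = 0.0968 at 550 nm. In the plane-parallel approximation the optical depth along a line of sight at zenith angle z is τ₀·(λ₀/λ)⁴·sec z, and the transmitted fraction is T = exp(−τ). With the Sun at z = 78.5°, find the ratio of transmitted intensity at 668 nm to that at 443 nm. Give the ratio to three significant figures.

2.54

Airmass: sec 78.5° = 5.0159.
τ(668 nm) = 0.0968 × (550/668)⁴ × 5.0159 = 0.0968 × 0.4596 × 5.0159 = 0.2231.
τ(443 nm) = 0.0968 × (550/443)⁴ × 5.0159 = 0.0968 × 2.3759 × 5.0159 = 1.1536.
T(668)/T(443) = exp(τ_B − τ_A) = exp(0.9305) = 2.5357.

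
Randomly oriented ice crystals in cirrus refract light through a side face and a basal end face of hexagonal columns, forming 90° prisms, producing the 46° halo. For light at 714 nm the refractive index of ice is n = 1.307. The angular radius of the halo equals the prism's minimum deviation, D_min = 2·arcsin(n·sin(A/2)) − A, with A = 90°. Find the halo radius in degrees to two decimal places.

45.09°

n·sin(A/2) = 1.307 × sin 45° = 1.307 × 0.7071 = 0.9242.
D_min = 2·arcsin(0.9242) − 90° = 2 × 67.546° − 90° = 45.093°.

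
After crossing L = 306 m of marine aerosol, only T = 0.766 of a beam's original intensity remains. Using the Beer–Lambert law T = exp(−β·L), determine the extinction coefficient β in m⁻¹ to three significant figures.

Beer–Lambert: T = exp(−βL) ⇒ β = −ln(T)/L = −ln(0.766)/306 = 0.2666/306 = 0.0008712 m⁻¹.

0.000871 m⁻¹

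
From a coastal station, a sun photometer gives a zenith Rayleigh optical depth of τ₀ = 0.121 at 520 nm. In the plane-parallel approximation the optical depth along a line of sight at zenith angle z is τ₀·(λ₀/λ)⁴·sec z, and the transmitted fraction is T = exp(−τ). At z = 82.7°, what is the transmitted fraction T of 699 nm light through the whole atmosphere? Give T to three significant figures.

0.747

sec 82.7° = 7.8700.
τ = 0.121 × (520/699)⁴ × 7.8700 = 0.121 × 0.3063 × 7.8700 = 0.2917.
T = exp(−0.2917) = 0.7470.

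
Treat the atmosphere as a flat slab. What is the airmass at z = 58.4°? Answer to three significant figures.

1.91

X = sec z = 1/cos 58.4° = 1/0.5240 = 1.9084.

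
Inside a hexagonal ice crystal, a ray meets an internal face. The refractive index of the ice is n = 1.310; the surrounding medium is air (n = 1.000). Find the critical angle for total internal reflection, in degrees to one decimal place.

sin θ_c = n_air / n = 1.000 / 1.310 = 0.7634.
θ_c = arcsin(0.7634) = 49.76°.

49.8°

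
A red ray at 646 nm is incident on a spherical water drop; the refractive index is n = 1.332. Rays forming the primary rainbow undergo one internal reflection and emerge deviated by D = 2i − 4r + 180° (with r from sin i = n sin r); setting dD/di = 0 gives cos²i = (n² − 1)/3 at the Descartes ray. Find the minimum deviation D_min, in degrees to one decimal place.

cos²i = (1.77422 − 1)/3 = 0.25807; i = arccos(0.50801) = 59.469°.
sin r = sin 59.469°/1.332 = 0.64666; r = 40.290°.
D_min = 2·59.469° − 4·40.290° + 180° = 137.776°.

137.8°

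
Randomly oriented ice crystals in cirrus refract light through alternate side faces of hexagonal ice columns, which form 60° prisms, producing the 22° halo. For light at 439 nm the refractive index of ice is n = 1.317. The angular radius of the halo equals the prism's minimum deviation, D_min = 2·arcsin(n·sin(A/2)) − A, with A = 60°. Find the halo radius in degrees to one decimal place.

22.4°

n·sin(A/2) = 1.317 × sin 30° = 1.317 × 0.5000 = 0.6585.
D_min = 2·arcsin(0.6585) − 60° = 2 × 41.186° − 60° = 22.371°.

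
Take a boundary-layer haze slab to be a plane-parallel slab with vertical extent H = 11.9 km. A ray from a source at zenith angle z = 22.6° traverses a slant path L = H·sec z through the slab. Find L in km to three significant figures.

sec z = 1/cos 22.6° = 1.0832.
L = 11.9 × 1.0832 = 12.890 km.

12.9 km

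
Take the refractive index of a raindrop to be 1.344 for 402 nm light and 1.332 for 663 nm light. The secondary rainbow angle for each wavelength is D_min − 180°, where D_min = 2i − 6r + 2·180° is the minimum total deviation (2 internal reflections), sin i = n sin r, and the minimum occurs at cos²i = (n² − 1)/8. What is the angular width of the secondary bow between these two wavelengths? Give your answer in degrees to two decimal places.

At 402 nm (n = 1.344): cos²i = 0.10079 → i = 71.490°, r = 44.874°, D_min = 233.733°, rainbow angle = 53.733°.
At 663 nm (n = 1.332): cos²i = 0.09678 → i = 71.875°, r = 45.520°, D_min = 230.628°, rainbow angle = 50.628°.
Angular width = |53.733° − 50.628°| = 3.104°.

3.10°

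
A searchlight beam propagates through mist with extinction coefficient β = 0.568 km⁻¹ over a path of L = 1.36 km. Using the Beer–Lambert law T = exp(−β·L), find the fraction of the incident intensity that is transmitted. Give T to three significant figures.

0.462

τ = β·L = 0.568 × 1.36 = 0.7725.
T = exp(−0.7725) = 0.4619.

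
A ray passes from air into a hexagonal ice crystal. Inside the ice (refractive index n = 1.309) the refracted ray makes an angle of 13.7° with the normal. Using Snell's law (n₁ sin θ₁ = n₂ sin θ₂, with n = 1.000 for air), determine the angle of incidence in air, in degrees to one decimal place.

Snell: sin θ_i = n · sin θ_r = 1.309 × sin 13.7° = 1.309 × 0.2368 = 0.3100.
θ_i = arcsin(0.3100) = 18.06°.

18.1°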